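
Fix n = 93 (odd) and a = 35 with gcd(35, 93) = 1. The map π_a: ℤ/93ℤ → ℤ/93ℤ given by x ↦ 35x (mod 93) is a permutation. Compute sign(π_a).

-1

Start at x=32: 32 → 4 → 47 → 64 → 8 → 1 → 35 → … (one orbit).
Cycle lengths of π_35 on ℤ/93ℤ: [10, 10, 10, 10, 10, 10, 5, 5, 5, 5, 5, 5, 2, 1]; 14 cycles in total.
Σ(ℓ_i−1) = 93−14 = 79; sign = (−1)^79 = -1.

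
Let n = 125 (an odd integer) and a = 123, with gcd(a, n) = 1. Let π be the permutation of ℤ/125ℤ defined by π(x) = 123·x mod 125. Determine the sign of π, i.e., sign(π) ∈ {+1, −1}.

Trace 66: π^k(66) = [66, 118, 14, 97, 56, 13, 99] for k=0..6.
4 cycles of lengths [100, 20, 4, 1].
sign(π) = (−1)^{n − #cycles} = (−1)^{125−4} = (−1)^121 = -1.
Zolotarev: (123|125) = -1, matching the cycle-count sign.

-1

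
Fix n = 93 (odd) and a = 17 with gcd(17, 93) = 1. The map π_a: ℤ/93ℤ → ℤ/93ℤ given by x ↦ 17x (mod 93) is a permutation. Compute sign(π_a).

Orbit of 17 under x↦17x: [17, 10, 77, 7, 26, 70, 74]… (length divides ord_93(17)).
5 cycles of lengths [30, 30, 30, 2, 1].
93 − 5 = 88 transpositions; sign(π) = (−1)^88 = +1.
The Jacobi symbol (17|93) = +1 (Zolotarev) agrees.

+1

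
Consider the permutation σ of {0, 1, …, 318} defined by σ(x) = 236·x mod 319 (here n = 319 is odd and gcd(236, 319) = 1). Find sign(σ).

+1

Orbit of 170 under x↦236x: [170, 245, 81, 295, 78, 225, 146]… (length divides ord_319(236)).
The orbit structure of x ↦ 236x mod 319: 9 orbits of sizes [70, 70, 70, 70, 14, 14, 5, 5, 1].
n − c = 319 − 9 = 310; sign = (−1)^310 = +1.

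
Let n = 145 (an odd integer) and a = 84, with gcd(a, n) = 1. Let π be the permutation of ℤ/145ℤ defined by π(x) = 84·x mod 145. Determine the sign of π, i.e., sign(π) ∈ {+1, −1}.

Start at x=36: 36 → 124 → 121 → 14 → 16 → 39 → 86 → … (one orbit).
Cycle lengths of π_84 on ℤ/145ℤ: [28, 28, 28, 28, 28, 2, 2, 1]; 8 cycles in total.
Σ(ℓ_i−1) = 145−8 = 137; sign = (−1)^137 = -1.

-1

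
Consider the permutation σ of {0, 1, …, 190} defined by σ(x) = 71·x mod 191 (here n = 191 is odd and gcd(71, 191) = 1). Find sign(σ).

Orbit of 57 under x↦71x: [57, 36, 73, 26, 127, 40, 166]… (length divides ord_191(71)).
Decompose π into cycles: lengths [190, 1] (2 cycles, including the fixed point 0).
sign(π) = (−1)^{n − #cycles} = (−1)^{191−2} = (−1)^189 = -1.
(71|191)_J = -1 (Zolotarev's lemma cross-check).

-1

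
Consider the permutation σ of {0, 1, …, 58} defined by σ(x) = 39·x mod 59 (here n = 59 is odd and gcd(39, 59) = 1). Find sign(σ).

Orbit of 37 under x↦39x: [37, 27, 50, 3, 58, 20, 13]… (length divides ord_59(39)).
Cycle lengths of π_39 on ℤ/59ℤ: [58, 1]; 2 cycles in total.
With 2 cycles on 59 points, sign = (−1)^{59−2} = -1.

-1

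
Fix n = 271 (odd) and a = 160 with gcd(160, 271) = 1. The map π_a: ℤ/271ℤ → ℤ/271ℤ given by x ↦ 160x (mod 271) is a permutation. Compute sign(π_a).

Trace 114: π^k(114) = [114, 83, 1, 160, 126, 106, 158] for k=0..6.
Decompose π into cycles: lengths [27, 27, 27, 27, 27, 27, 27, 27, 27, 27, 1] (11 cycles, including the fixed point 0).
Σ(ℓ_i−1) = 271−11 = 260; sign = (−1)^260 = +1.
Zolotarev: (160|271) = +1, matching the cycle-count sign.

+1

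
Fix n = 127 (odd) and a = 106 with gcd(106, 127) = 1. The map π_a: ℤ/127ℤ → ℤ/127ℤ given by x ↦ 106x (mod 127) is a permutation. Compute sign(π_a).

-1

Trace 109: π^k(109) = [109, 124, 63, 74, 97, 122, 105] for k=0..6.
The orbit structure of x ↦ 106x mod 127: 2 orbits of sizes [126, 1].
n − c = 127 − 2 = 125; sign = (−1)^125 = -1.
(106|127)_J = -1 (Zolotarev's lemma cross-check).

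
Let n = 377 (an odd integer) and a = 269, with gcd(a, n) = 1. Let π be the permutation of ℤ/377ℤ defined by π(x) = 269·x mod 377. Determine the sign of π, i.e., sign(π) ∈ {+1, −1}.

-1

Orbit of 139 under x↦269x: [139, 68, 196, 321, 16, 157, 9]… (length divides ord_377(269)).
Cycle type of π: 84×4 + 28 + 3×4 + 1; total 10 cycles.
n − c = 377 − 10 = 367; sign = (−1)^367 = -1.
Check: (269/377) = -1 by Zolotarev.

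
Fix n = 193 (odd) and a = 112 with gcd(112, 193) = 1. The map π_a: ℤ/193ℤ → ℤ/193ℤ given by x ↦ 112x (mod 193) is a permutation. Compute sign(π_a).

Orbit of 1 under x↦112x: [1, 112, 192, 81]… (length divides ord_193(112)).
Decompose π into cycles: lengths [4, 4, 4, 4, 4, 4, 4, 4, 4, 4, 4, 4, 4, 4, 4, 4, 4, 4, 4, 4, 4, 4, 4, 4, 4, 4, 4, 4, 4, 4, 4, 4, 4, 4, 4, 4, 4, 4, 4, 4, 4, 4, 4, 4, 4, 4, 4, 4, 1] (49 cycles, including the fixed point 0).
With 49 cycles on 193 points, sign = (−1)^{193−49} = +1.
Zolotarev: (112|193) = +1, matching the cycle-count sign.

+1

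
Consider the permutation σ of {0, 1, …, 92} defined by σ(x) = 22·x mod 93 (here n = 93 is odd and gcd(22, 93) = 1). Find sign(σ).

-1

Orbit of 76 under x↦22x: [76, 91, 49, 55, 1, 22, 19]… (length divides ord_93(22)).
The orbit structure of x ↦ 22x mod 93: 6 orbits of sizes [30, 30, 30, 1, 1, 1].
n − c = 93 − 6 = 87; sign = (−1)^87 = -1.
(22|93)_J = -1 (Zolotarev's lemma cross-check).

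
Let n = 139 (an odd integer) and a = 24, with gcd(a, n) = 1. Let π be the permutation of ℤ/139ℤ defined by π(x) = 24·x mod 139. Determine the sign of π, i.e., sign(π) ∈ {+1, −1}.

+1

Orbit of 96 under x↦24x: [96, 80, 113, 71, 36, 30, 25]… (length divides ord_139(24)).
The orbit structure of x ↦ 24x mod 139: 3 orbits of sizes [69, 69, 1].
3 cycles on 139: each ℓ→(−1)^(ℓ−1), product (−1)^136 = +1.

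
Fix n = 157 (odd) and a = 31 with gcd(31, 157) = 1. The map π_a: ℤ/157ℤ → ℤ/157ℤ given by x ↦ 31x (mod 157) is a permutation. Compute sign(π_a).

Trace 106: π^k(106) = [106, 146, 130, 105, 115, 111, 144] for k=0..6.
3 cycles of lengths [78, 78, 1].
Σ(ℓ_i−1) = 157−3 = 154; sign = (−1)^154 = +1.

+1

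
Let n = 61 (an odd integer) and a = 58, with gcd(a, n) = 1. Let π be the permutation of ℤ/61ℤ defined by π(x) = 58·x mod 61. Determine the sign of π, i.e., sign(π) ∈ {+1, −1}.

Start at x=1: 1 → 58 → 9 → 34 → 20 → 1 (one orbit).
Decompose π into cycles: lengths [5, 5, 5, 5, 5, 5, 5, 5, 5, 5, 5, 5, 1] (13 cycles, including the fixed point 0).
13 cycles on 61: each ℓ→(−1)^(ℓ−1), product (−1)^48 = +1.

+1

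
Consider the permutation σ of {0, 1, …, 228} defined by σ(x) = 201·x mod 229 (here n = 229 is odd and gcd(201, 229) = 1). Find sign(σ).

-1

Start at x=164: 164 → 217 → 107 → 210 → 74 → 218 → 79 → … (one orbit).
Decompose π into cycles: lengths [228, 1] (2 cycles, including the fixed point 0).
n − c = 229 − 2 = 227; sign = (−1)^227 = -1.
Zolotarev: (201|229) = -1, matching the cycle-count sign.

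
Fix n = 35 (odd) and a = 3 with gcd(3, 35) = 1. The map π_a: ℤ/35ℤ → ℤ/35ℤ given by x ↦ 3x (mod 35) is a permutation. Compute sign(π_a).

Start at x=13: 13 → 4 → 12 → 1 → 3 → 9 → 27 → … (one orbit).
5 cycles of lengths [12, 12, 6, 4, 1].
With 5 cycles on 35 points, sign = (−1)^{35−5} = +1.
Via Zolotarev, sign(π_{3}) = (3|35) = +1.

+1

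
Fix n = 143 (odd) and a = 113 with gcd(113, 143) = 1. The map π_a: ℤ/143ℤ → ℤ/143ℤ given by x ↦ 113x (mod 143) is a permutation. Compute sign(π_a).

Orbit of 126 under x↦113x: [126, 81, 1, 113, 42, 27, 48]… (length divides ord_143(113)).
15 cycles of lengths [15, 15, 15, 15, 15, 15, 15, 15, 5, 5, 3, 3, 3, 3, 1].
n − c = 143 − 15 = 128; sign = (−1)^128 = +1.

+1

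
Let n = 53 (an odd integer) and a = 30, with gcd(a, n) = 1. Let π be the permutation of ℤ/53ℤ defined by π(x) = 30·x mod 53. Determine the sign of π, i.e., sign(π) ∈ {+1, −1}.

Orbit of 23 under x↦30x: [23, 1, 30, 52]… (length divides ord_53(30)).
14 cycles of lengths [4, 4, 4, 4, 4, 4, 4, 4, 4, 4, 4, 4, 4, 1].
sign(π) = (−1)^{n − #cycles} = (−1)^{53−14} = (−1)^39 = -1.

-1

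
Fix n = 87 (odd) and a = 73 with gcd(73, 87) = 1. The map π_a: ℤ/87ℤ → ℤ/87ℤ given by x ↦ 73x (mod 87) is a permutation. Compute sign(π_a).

Start at x=67: 67 → 19 → 82 → 70 → 64 → 61 → 16 → … (one orbit).
π_73 has 6 disjoint cycles with lengths [28, 28, 28, 1, 1, 1] on {0,…,86}.
6 cycles on 87: each ℓ→(−1)^(ℓ−1), product (−1)^81 = -1.
(73|87)_J = -1 (Zolotarev's lemma cross-check).

-1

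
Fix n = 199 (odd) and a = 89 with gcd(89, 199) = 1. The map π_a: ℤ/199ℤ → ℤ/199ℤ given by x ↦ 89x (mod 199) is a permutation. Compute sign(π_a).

Trace 182: π^k(182) = [182, 79, 66, 103, 13, 162, 90] for k=0..6.
Decompose π into cycles: lengths [99, 99, 1] (3 cycles, including the fixed point 0).
With 3 cycles on 199 points, sign = (−1)^{199−3} = +1.
The Jacobi symbol (89|199) = +1 (Zolotarev) agrees.

+1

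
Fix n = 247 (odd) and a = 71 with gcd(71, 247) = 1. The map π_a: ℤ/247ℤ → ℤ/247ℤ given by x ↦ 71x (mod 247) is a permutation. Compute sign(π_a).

Orbit of 74 under x↦71x: [74, 67, 64, 98, 42, 18, 43]… (length divides ord_247(71)).
9 cycles of lengths [36, 36, 36, 36, 36, 36, 18, 12, 1].
n − c = 247 − 9 = 238; sign = (−1)^238 = +1.
Zolotarev: (71|247) = +1, matching the cycle-count sign.

+1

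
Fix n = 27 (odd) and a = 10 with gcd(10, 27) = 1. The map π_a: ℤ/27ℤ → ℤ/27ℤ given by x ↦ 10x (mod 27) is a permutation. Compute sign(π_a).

Start at x=10: 10 → 19 → 1 → 10 (one orbit).
The orbit structure of x ↦ 10x mod 27: 15 orbits of sizes [3, 3, 3, 3, 3, 3, 1, 1, 1, 1, 1, 1, 1, 1, 1].
With 15 cycles on 27 points, sign = (−1)^{27−15} = +1.

+1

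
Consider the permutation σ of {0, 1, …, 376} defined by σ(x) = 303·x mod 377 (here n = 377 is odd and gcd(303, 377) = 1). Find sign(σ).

Orbit of 170 under x↦303x: [170, 238, 107, 376, 74, 179, 326]… (length divides ord_377(303)).
π_303 has 13 disjoint cycles with lengths [42, 42, 42, 42, 42, 42, 42, 42, 14, 14, 6, 6, 1] on {0,…,376}.
13 cycles on 377: each ℓ→(−1)^(ℓ−1), product (−1)^364 = +1.

+1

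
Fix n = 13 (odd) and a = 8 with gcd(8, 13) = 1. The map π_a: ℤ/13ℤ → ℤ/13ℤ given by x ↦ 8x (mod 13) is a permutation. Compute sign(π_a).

Start at x=1: 1 → 8 → 12 → 5 → 1 (one orbit).
π_8 has 4 disjoint cycles with lengths [4, 4, 4, 1] on {0,…,12}.
4 cycles on 13: each ℓ→(−1)^(ℓ−1), product (−1)^9 = -1.
(8|13)_J = -1 (Zolotarev's lemma cross-check).

-1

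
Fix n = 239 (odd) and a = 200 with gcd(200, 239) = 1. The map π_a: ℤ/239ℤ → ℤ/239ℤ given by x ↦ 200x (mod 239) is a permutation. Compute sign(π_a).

Orbit of 174 under x↦200x: [174, 145, 81, 187, 116, 17, 54]… (length divides ord_239(200)).
Cycle type of π: 119×2 + 1; total 3 cycles.
n − c = 239 − 3 = 236; sign = (−1)^236 = +1.
Zolotarev: (200|239) = +1, matching the cycle-count sign.

+1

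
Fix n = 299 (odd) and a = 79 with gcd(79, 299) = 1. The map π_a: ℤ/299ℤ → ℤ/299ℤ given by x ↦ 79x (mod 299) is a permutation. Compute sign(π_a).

Trace 118: π^k(118) = [118, 53, 1, 79, 261, 287, 248] for k=0..6.
26 cycles of lengths [22, 22, 22, 22, 22, 22, 22, 22, 22, 22, 22, 22, 22, 1, 1, 1, 1, 1, 1, 1, 1, 1, 1, 1, 1, 1].
n − c = 299 − 26 = 273; sign = (−1)^273 = -1.

-1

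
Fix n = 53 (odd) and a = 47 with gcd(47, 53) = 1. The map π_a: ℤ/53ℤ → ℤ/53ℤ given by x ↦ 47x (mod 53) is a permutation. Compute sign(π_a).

+1

Start at x=15: 15 → 16 → 10 → 46 → 42 → 13 → 28 → … (one orbit).
5 cycles of lengths [13, 13, 13, 13, 1].
n − c = 53 − 5 = 48; sign = (−1)^48 = +1.
The Jacobi symbol (47|53) = +1 (Zolotarev) agrees.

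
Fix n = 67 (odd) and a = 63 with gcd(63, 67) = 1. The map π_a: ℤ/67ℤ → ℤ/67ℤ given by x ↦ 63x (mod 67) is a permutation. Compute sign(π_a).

Start at x=3: 3 → 55 → 48 → 9 → 31 → 10 → 27 → … (one orbit).
The orbit structure of x ↦ 63x mod 67: 2 orbits of sizes [66, 1].
2 cycles on 67: each ℓ→(−1)^(ℓ−1), product (−1)^65 = -1.
Check: (63/67) = -1 by Zolotarev.

-1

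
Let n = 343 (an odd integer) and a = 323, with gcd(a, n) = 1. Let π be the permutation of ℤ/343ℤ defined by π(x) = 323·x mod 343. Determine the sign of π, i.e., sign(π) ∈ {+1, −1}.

Trace 99: π^k(99) = [99, 78, 155, 330, 260, 288, 71] for k=0..6.
Cycle lengths of π_323 on ℤ/343ℤ: [49, 49, 49, 49, 49, 49, 7, 7, 7, 7, 7, 7, 1, 1, 1, 1, 1, 1, 1]; 19 cycles in total.
19 cycles on 343: each ℓ→(−1)^(ℓ−1), product (−1)^324 = +1.
Check: (323/343) = +1 by Zolotarev.

+1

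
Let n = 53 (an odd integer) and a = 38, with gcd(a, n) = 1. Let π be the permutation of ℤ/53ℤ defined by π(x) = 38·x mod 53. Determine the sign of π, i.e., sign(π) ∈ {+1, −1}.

Orbit of 29 under x↦38x: [29, 42, 6, 16, 25, 49, 7]… (length divides ord_53(38)).
Decompose π into cycles: lengths [26, 26, 1] (3 cycles, including the fixed point 0).
3 cycles on 53: each ℓ→(−1)^(ℓ−1), product (−1)^50 = +1.
Check: (38/53) = +1 by Zolotarev.

+1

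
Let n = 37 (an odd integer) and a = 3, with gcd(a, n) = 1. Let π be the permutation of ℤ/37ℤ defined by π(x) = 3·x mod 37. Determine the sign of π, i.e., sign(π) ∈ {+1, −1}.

Orbit of 12 under x↦3x: [12, 36, 34, 28, 10, 30, 16]… (length divides ord_37(3)).
Cycle type of π: 18×2 + 1; total 3 cycles.
3 cycles on 37: each ℓ→(−1)^(ℓ−1), product (−1)^34 = +1.
Zolotarev: (3|37) = +1, matching the cycle-count sign.

+1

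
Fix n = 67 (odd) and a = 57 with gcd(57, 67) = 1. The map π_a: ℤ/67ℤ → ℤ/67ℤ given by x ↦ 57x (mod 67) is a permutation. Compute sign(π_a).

Orbit of 13 under x↦57x: [13, 4, 27, 65, 20, 1, 57]… (length divides ord_67(57)).
Cycle type of π: 66 + 1; total 2 cycles.
With 2 cycles on 67 points, sign = (−1)^{67−2} = -1.

-1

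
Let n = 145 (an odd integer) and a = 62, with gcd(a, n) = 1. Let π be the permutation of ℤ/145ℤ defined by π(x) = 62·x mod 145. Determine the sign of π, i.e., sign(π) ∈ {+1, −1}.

-1

Trace 24: π^k(24) = [24, 38, 36, 57, 54, 13, 81] for k=0..6.
Cycle lengths of π_62 on ℤ/145ℤ: [28, 28, 28, 28, 14, 14, 4, 1]; 8 cycles in total.
With 8 cycles on 145 points, sign = (−1)^{145−8} = -1.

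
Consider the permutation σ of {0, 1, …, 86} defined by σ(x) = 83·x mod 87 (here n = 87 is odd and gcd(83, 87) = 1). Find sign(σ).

Trace 25: π^k(25) = [25, 74, 52, 53, 49, 65, 1] for k=0..6.
10 cycles of lengths [14, 14, 14, 14, 7, 7, 7, 7, 2, 1].
sign(π) = (−1)^{n − #cycles} = (−1)^{87−10} = (−1)^77 = -1.
Check: (83/87) = -1 by Zolotarev.

-1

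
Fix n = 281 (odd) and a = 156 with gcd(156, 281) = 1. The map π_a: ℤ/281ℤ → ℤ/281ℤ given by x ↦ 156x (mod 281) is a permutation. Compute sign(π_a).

Start at x=253: 253 → 128 → 17 → 123 → 80 → 116 → 112 → … (one orbit).
Cycle lengths of π_156 on ℤ/281ℤ: [140, 140, 1]; 3 cycles in total.
Σ(ℓ_i−1) = 281−3 = 278; sign = (−1)^278 = +1.

+1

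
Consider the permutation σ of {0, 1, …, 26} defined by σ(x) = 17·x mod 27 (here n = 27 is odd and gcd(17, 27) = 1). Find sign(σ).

-1

Orbit of 10 under x↦17x: [10, 8, 1, 17, 19, 26]… (length divides ord_27(17)).
Cycle lengths of π_17 on ℤ/27ℤ: [6, 6, 6, 2, 2, 2, 2, 1]; 8 cycles in total.
8 cycles on 27: each ℓ→(−1)^(ℓ−1), product (−1)^19 = -1.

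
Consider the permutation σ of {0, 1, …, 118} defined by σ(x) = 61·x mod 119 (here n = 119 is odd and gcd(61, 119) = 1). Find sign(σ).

+1

Start at x=108: 108 → 43 → 5 → 67 → 41 → 2 → 3 → … (one orbit).
The orbit structure of x ↦ 61x mod 119: 5 orbits of sizes [48, 48, 16, 6, 1].
5 cycles on 119: each ℓ→(−1)^(ℓ−1), product (−1)^114 = +1.
Zolotarev: (61|119) = +1, matching the cycle-count sign.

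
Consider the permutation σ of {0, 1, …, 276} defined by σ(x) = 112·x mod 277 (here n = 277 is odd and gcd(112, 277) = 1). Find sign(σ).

+1

Trace 156: π^k(156) = [156, 21, 136, 274, 218, 40, 48] for k=0..6.
3 cycles of lengths [138, 138, 1].
With 3 cycles on 277 points, sign = (−1)^{277−3} = +1.
(112|277)_J = +1 (Zolotarev's lemma cross-check).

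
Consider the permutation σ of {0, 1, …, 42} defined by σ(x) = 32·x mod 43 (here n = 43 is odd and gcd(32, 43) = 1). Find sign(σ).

Trace 21: π^k(21) = [21, 27, 4, 42, 11, 8, 41] for k=0..6.
Cycle lengths of π_32 on ℤ/43ℤ: [14, 14, 14, 1]; 4 cycles in total.
Σ(ℓ_i−1) = 43−4 = 39; sign = (−1)^39 = -1.

-1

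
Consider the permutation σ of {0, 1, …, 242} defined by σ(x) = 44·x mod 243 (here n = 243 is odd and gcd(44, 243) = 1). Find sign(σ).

-1

Start at x=118: 118 → 89 → 28 → 17 → 19 → 107 → 91 → … (one orbit).
π_44 has 14 disjoint cycles with lengths [54, 54, 54, 18, 18, 18, 6, 6, 6, 2, 2, 2, 2, 1] on {0,…,242}.
243 − 14 = 229 transpositions; sign(π) = (−1)^229 = -1.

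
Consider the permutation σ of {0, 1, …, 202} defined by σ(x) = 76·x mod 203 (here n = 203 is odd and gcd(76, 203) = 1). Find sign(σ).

Orbit of 97 under x↦76x: [97, 64, 195, 1, 76, 92, 90]… (length divides ord_203(76)).
11 cycles of lengths [28, 28, 28, 28, 28, 28, 28, 2, 2, 2, 1].
11 cycles on 203: each ℓ→(−1)^(ℓ−1), product (−1)^192 = +1.
The Jacobi symbol (76|203) = +1 (Zolotarev) agrees.

+1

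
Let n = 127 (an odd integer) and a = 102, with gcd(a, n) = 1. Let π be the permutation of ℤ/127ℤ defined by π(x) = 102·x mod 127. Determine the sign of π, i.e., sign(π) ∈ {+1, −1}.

-1

Trace 27: π^k(27) = [27, 87, 111, 19, 33, 64, 51] for k=0..6.
Decompose π into cycles: lengths [42, 42, 42, 1] (4 cycles, including the fixed point 0).
Σ(ℓ_i−1) = 127−4 = 123; sign = (−1)^123 = -1.
The Jacobi symbol (102|127) = -1 (Zolotarev) agrees.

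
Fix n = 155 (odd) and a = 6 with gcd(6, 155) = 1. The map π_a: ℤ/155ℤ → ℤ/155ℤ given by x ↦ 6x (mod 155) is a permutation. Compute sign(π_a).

-1

Trace 61: π^k(61) = [61, 56, 26, 1, 6, 36] for k=0..5.
30 cycles of lengths [6, 6, 6, 6, 6, 6, 6, 6, 6, 6, 6, 6, 6, 6, 6, 6, 6, 6, 6, 6, 6, 6, 6, 6, 6, 1, 1, 1, 1, 1].
sign(π) = (−1)^{n − #cycles} = (−1)^{155−30} = (−1)^125 = -1.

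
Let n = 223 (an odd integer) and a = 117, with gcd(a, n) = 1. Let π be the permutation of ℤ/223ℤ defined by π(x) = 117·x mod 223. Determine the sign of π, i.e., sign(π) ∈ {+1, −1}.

Orbit of 57 under x↦117x: [57, 202, 219, 201, 102, 115, 75]… (length divides ord_223(117)).
Cycle type of π: 222 + 1; total 2 cycles.
Σ(ℓ_i−1) = 223−2 = 221; sign = (−1)^221 = -1.
Via Zolotarev, sign(π_{117}) = (117|223) = -1.

-1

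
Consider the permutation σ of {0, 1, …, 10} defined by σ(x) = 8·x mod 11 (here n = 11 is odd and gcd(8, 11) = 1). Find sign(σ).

Trace 7: π^k(7) = [7, 1, 8, 9, 6, 4, 10] for k=0..6.
Cycle lengths of π_8 on ℤ/11ℤ: [10, 1]; 2 cycles in total.
n − c = 11 − 2 = 9; sign = (−1)^9 = -1.
Via Zolotarev, sign(π_{8}) = (8|11) = -1.

-1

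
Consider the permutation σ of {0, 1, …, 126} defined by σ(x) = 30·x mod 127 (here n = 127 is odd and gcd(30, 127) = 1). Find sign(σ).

+1

Start at x=71: 71 → 98 → 19 → 62 → 82 → 47 → 13 → … (one orbit).
3 cycles of lengths [63, 63, 1].
Σ(ℓ_i−1) = 127−3 = 124; sign = (−1)^124 = +1.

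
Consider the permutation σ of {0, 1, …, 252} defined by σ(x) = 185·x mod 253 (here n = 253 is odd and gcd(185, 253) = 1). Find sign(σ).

Start at x=93: 93 → 1 → 185 → 70 → 47 → 93 (one orbit).
π_185 has 69 disjoint cycles with lengths [5, 5, 5, 5, 5, 5, 5, 5, 5, 5, 5, 5, 5, 5, 5, 5, 5, 5, 5, 5, 5, 5, 5, 5, 5, 5, 5, 5, 5, 5, 5, 5, 5, 5, 5, 5, 5, 5, 5, 5, 5, 5, 5, 5, 5, 5, 1, 1, 1, 1, 1, 1, 1, 1, 1, 1, 1, 1, 1, 1, 1, 1, 1, 1, 1, 1, 1, 1, 1] on {0,…,252}.
253 − 69 = 184 transpositions; sign(π) = (−1)^184 = +1.
The Jacobi symbol (185|253) = +1 (Zolotarev) agrees.

+1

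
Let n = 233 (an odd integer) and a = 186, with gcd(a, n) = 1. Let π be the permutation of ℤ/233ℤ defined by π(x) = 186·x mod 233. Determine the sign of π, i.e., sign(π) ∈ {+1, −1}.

-1

Orbit of 182 under x↦186x: [182, 67, 113, 48, 74, 17, 133]… (length divides ord_233(186)).
Cycle lengths of π_186 on ℤ/233ℤ: [232, 1]; 2 cycles in total.
Σ(ℓ_i−1) = 233−2 = 231; sign = (−1)^231 = -1.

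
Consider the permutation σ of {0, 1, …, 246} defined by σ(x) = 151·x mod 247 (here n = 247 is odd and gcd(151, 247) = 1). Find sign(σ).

Start at x=18: 18 → 1 → 151 → 77 → 18 (one orbit).
Decompose π into cycles: lengths [4, 4, 4, 4, 4, 4, 4, 4, 4, 4, 4, 4, 4, 4, 4, 4, 4, 4, 4, 4, 4, 4, 4, 4, 4, 4, 4, 4, 4, 4, 4, 4, 4, 4, 4, 4, 4, 4, 4, 4, 4, 4, 4, 4, 4, 4, 4, 4, 4, 4, 4, 4, 4, 4, 4, 4, 4, 2, 2, 2, 2, 2, 2, 2, 2, 2, 1] (67 cycles, including the fixed point 0).
With 67 cycles on 247 points, sign = (−1)^{247−67} = +1.

+1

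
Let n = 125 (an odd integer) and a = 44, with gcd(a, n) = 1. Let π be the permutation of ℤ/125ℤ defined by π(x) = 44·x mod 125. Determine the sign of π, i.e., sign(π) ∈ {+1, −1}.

Start at x=124: 124 → 81 → 64 → 66 → 29 → 26 → 19 → … (one orbit).
Cycle lengths of π_44 on ℤ/125ℤ: [50, 50, 10, 10, 2, 2, 1]; 7 cycles in total.
7 cycles on 125: each ℓ→(−1)^(ℓ−1), product (−1)^118 = +1.
The Jacobi symbol (44|125) = +1 (Zolotarev) agrees.

+1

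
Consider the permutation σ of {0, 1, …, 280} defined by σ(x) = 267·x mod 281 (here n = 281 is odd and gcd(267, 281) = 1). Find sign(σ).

+1

Start at x=232: 232 → 124 → 231 → 138 → 35 → 72 → 116 → … (one orbit).
The orbit structure of x ↦ 267x mod 281: 3 orbits of sizes [140, 140, 1].
n − c = 281 − 3 = 278; sign = (−1)^278 = +1.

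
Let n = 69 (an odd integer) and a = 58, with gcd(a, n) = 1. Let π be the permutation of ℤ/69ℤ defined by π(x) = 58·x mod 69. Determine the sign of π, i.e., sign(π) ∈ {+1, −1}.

Trace 49: π^k(49) = [49, 13, 64, 55, 16, 31, 4] for k=0..6.
Cycle lengths of π_58 on ℤ/69ℤ: [11, 11, 11, 11, 11, 11, 1, 1, 1]; 9 cycles in total.
9 cycles on 69: each ℓ→(−1)^(ℓ−1), product (−1)^60 = +1.
Via Zolotarev, sign(π_{58}) = (58|69) = +1.

+1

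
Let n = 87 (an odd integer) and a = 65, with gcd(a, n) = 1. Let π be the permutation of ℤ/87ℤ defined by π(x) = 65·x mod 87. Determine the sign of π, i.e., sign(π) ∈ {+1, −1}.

Start at x=52: 52 → 74 → 25 → 59 → 7 → 20 → 82 → … (one orbit).
Cycle type of π: 14×4 + 7×4 + 2 + 1; total 10 cycles.
sign(π) = (−1)^{n − #cycles} = (−1)^{87−10} = (−1)^77 = -1.
Zolotarev: (65|87) = -1, matching the cycle-count sign.

-1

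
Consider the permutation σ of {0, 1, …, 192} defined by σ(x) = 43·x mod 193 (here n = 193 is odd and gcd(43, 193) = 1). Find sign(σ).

Start at x=1: 1 → 43 → 112 → 184 → 192 → 150 → 81 → … (one orbit).
Decompose π into cycles: lengths [8, 8, 8, 8, 8, 8, 8, 8, 8, 8, 8, 8, 8, 8, 8, 8, 8, 8, 8, 8, 8, 8, 8, 8, 1] (25 cycles, including the fixed point 0).
n − c = 193 − 25 = 168; sign = (−1)^168 = +1.
Via Zolotarev, sign(π_{43}) = (43|193) = +1.

+1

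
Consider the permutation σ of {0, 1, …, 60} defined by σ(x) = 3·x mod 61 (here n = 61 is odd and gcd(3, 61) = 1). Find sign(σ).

Start at x=41: 41 → 1 → 3 → 9 → 27 → 20 → 60 → … (one orbit).
Cycle lengths of π_3 on ℤ/61ℤ: [10, 10, 10, 10, 10, 10, 1]; 7 cycles in total.
61 − 7 = 54 transpositions; sign(π) = (−1)^54 = +1.
Via Zolotarev, sign(π_{3}) = (3|61) = +1.

+1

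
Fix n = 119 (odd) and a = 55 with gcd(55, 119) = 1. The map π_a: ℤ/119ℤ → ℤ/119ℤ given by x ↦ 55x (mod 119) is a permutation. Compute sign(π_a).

-1

Trace 1: π^k(1) = [1, 55, 50, 13] for k=0..3.
32 cycles of lengths [4, 4, 4, 4, 4, 4, 4, 4, 4, 4, 4, 4, 4, 4, 4, 4, 4, 4, 4, 4, 4, 4, 4, 4, 4, 4, 4, 4, 2, 2, 2, 1].
With 32 cycles on 119 points, sign = (−1)^{119−32} = -1.
Check: (55/119) = -1 by Zolotarev.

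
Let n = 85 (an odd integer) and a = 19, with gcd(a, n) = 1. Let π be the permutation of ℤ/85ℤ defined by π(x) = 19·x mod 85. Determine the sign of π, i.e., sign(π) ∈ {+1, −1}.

+1

Trace 59: π^k(59) = [59, 16, 49, 81, 9, 1, 19] for k=0..6.
The orbit structure of x ↦ 19x mod 85: 13 orbits of sizes [8, 8, 8, 8, 8, 8, 8, 8, 8, 8, 2, 2, 1].
Σ(ℓ_i−1) = 85−13 = 72; sign = (−1)^72 = +1.
The Jacobi symbol (19|85) = +1 (Zolotarev) agrees.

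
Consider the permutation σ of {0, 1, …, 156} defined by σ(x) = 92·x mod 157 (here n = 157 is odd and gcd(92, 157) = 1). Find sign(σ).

-1

Trace 128: π^k(128) = [128, 1, 92, 143, 125, 39, 134] for k=0..6.
π_92 has 4 disjoint cycles with lengths [52, 52, 52, 1] on {0,…,156}.
n − c = 157 − 4 = 153; sign = (−1)^153 = -1.
Via Zolotarev, sign(π_{92}) = (92|157) = -1.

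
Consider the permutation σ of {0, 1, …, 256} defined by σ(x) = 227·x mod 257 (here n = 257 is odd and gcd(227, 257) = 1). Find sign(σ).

Orbit of 121 under x↦227x: [121, 225, 189, 241, 223, 249, 240]… (length divides ord_257(227)).
π_227 has 9 disjoint cycles with lengths [32, 32, 32, 32, 32, 32, 32, 32, 1] on {0,…,256}.
9 cycles on 257: each ℓ→(−1)^(ℓ−1), product (−1)^248 = +1.

+1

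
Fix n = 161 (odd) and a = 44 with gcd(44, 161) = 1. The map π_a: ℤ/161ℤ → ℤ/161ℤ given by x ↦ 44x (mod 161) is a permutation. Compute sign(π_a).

-1

Orbit of 1 under x↦44x: [1, 44, 4, 15, 16, 60, 64]… (length divides ord_161(44)).
Cycle lengths of π_44 on ℤ/161ℤ: [66, 66, 22, 3, 3, 1]; 6 cycles in total.
161 − 6 = 155 transpositions; sign(π) = (−1)^155 = -1.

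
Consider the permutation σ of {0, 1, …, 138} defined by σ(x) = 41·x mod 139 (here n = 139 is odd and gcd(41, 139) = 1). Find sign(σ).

Orbit of 16 under x↦41x: [16, 100, 69, 49, 63, 81, 124]… (length divides ord_139(41)).
π_41 has 3 disjoint cycles with lengths [69, 69, 1] on {0,…,138}.
With 3 cycles on 139 points, sign = (−1)^{139−3} = +1.
The Jacobi symbol (41|139) = +1 (Zolotarev) agrees.

+1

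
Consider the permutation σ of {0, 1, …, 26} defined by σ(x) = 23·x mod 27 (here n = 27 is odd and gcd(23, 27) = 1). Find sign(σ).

Orbit of 10 under x↦23x: [10, 14, 25, 8, 22, 20, 1]… (length divides ord_27(23)).
Cycle type of π: 18 + 6 + 2 + 1; total 4 cycles.
27 − 4 = 23 transpositions; sign(π) = (−1)^23 = -1.

-1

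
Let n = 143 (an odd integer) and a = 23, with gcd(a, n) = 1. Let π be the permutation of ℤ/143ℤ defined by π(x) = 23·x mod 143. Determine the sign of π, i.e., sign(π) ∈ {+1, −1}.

+1

Trace 100: π^k(100) = [100, 12, 133, 56, 1, 23] for k=0..5.
Decompose π into cycles: lengths [6, 6, 6, 6, 6, 6, 6, 6, 6, 6, 6, 6, 6, 6, 6, 6, 6, 6, 6, 6, 6, 6, 1, 1, 1, 1, 1, 1, 1, 1, 1, 1, 1] (33 cycles, including the fixed point 0).
143 − 33 = 110 transpositions; sign(π) = (−1)^110 = +1.
Via Zolotarev, sign(π_{23}) = (23|143) = +1.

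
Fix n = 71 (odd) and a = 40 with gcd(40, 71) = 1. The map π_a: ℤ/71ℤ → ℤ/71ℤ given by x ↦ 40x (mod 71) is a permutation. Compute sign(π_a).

+1

Trace 18: π^k(18) = [18, 10, 45, 25, 6, 27, 15] for k=0..6.
Cycle lengths of π_40 on ℤ/71ℤ: [35, 35, 1]; 3 cycles in total.
71 − 3 = 68 transpositions; sign(π) = (−1)^68 = +1.
Via Zolotarev, sign(π_{40}) = (40|71) = +1.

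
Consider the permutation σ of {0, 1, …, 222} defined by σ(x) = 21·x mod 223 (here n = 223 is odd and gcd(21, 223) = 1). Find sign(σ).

Orbit of 142 under x↦21x: [142, 83, 182, 31, 205, 68, 90]… (length divides ord_223(21)).
Cycle lengths of π_21 on ℤ/223ℤ: [222, 1]; 2 cycles in total.
With 2 cycles on 223 points, sign = (−1)^{223−2} = -1.
The Jacobi symbol (21|223) = -1 (Zolotarev) agrees.

-1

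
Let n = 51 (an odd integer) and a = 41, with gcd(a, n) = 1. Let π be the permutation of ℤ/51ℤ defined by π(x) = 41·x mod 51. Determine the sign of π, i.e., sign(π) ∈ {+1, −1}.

+1

Start at x=19: 19 → 14 → 13 → 23 → 25 → 5 → 1 → … (one orbit).
π_41 has 5 disjoint cycles with lengths [16, 16, 16, 2, 1] on {0,…,50}.
51 − 5 = 46 transpositions; sign(π) = (−1)^46 = +1.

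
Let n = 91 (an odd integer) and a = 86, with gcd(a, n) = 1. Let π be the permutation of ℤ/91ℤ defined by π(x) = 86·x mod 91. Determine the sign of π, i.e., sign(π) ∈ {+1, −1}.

Trace 57: π^k(57) = [57, 79, 60, 64, 44, 53, 8] for k=0..6.
Decompose π into cycles: lengths [12, 12, 12, 12, 12, 12, 4, 4, 4, 3, 3, 1] (12 cycles, including the fixed point 0).
With 12 cycles on 91 points, sign = (−1)^{91−12} = -1.

-1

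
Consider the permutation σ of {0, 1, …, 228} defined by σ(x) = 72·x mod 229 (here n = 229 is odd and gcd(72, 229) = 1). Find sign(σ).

-1

Orbit of 19 under x↦72x: [19, 223, 26, 40, 132, 115, 36]… (length divides ord_229(72)).
Cycle type of π: 228 + 1; total 2 cycles.
2 cycles on 229: each ℓ→(−1)^(ℓ−1), product (−1)^227 = -1.
Zolotarev: (72|229) = -1, matching the cycle-count sign.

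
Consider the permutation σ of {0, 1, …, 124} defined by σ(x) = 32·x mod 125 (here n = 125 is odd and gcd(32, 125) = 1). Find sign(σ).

Trace 82: π^k(82) = [82, 124, 93, 101, 107, 49, 68] for k=0..6.
π_32 has 12 disjoint cycles with lengths [20, 20, 20, 20, 20, 4, 4, 4, 4, 4, 4, 1] on {0,…,124}.
n − c = 125 − 12 = 113; sign = (−1)^113 = -1.

-1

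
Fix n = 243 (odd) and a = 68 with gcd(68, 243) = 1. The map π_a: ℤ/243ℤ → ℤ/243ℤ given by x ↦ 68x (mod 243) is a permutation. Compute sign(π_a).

Orbit of 148 under x↦68x: [148, 101, 64, 221, 205, 89, 220]… (length divides ord_243(68)).
The orbit structure of x ↦ 68x mod 243: 6 orbits of sizes [162, 54, 18, 6, 2, 1].
With 6 cycles on 243 points, sign = (−1)^{243−6} = -1.
The Jacobi symbol (68|243) = -1 (Zolotarev) agrees.

-1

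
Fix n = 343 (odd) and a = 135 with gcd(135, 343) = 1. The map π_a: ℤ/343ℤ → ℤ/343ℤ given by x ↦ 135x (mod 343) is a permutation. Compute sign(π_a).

Start at x=8: 8 → 51 → 25 → 288 → 121 → 214 → 78 → … (one orbit).
Decompose π into cycles: lengths [147, 147, 21, 21, 3, 3, 1] (7 cycles, including the fixed point 0).
343 − 7 = 336 transpositions; sign(π) = (−1)^336 = +1.
The Jacobi symbol (135|343) = +1 (Zolotarev) agrees.

+1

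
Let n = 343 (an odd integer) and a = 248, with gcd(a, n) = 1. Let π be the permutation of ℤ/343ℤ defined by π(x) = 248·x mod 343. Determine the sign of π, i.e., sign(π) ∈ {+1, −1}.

-1

Orbit of 289 under x↦248x: [289, 328, 53, 110, 183, 108, 30]… (length divides ord_343(248)).
4 cycles of lengths [294, 42, 6, 1].
With 4 cycles on 343 points, sign = (−1)^{343−4} = -1.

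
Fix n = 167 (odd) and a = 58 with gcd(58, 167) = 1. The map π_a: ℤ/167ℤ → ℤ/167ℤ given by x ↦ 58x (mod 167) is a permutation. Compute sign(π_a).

+1

Orbit of 1 under x↦58x: [1, 58, 24, 56, 75, 8, 130]… (length divides ord_167(58)).
Cycle lengths of π_58 on ℤ/167ℤ: [83, 83, 1]; 3 cycles in total.
Σ(ℓ_i−1) = 167−3 = 164; sign = (−1)^164 = +1.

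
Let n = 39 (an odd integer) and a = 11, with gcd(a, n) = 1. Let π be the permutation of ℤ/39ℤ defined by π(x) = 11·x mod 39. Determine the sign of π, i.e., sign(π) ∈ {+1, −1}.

+1

Orbit of 32 under x↦11x: [32, 1, 11, 4, 5, 16, 20]… (length divides ord_39(11)).
Cycle type of π: 12×3 + 2 + 1; total 5 cycles.
n − c = 39 − 5 = 34; sign = (−1)^34 = +1.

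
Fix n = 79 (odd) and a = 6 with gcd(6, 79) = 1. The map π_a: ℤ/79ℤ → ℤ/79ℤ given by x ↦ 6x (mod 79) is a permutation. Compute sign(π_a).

Orbit of 68 under x↦6x: [68, 13, 78, 73, 43, 21, 47]… (length divides ord_79(6)).
Cycle type of π: 78 + 1; total 2 cycles.
n − c = 79 − 2 = 77; sign = (−1)^77 = -1.

-1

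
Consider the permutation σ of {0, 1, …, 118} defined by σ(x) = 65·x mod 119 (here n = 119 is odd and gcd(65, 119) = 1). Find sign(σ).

-1

Orbit of 25 under x↦65x: [25, 78, 72, 39, 36, 79, 18]… (length divides ord_119(65)).
π_65 has 6 disjoint cycles with lengths [48, 48, 16, 3, 3, 1] on {0,…,118}.
Σ(ℓ_i−1) = 119−6 = 113; sign = (−1)^113 = -1.
Via Zolotarev, sign(π_{65}) = (65|119) = -1.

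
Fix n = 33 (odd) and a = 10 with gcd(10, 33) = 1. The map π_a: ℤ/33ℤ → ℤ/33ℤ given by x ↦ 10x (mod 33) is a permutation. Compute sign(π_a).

-1

Orbit of 10 under x↦10x: [10, 1]… (length divides ord_33(10)).
18 cycles of lengths [2, 2, 2, 2, 2, 2, 2, 2, 2, 2, 2, 2, 2, 2, 2, 1, 1, 1].
33 − 18 = 15 transpositions; sign(π) = (−1)^15 = -1.
Check: (10/33) = -1 by Zolotarev.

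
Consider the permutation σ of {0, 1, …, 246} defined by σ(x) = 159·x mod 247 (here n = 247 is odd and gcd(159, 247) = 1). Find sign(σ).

+1

Start at x=1: 1 → 159 → 87 → 1 (one orbit).
The orbit structure of x ↦ 159x mod 247: 83 orbits of sizes [3, 3, 3, 3, 3, 3, 3, 3, 3, 3, 3, 3, 3, 3, 3, 3, 3, 3, 3, 3, 3, 3, 3, 3, 3, 3, 3, 3, 3, 3, 3, 3, 3, 3, 3, 3, 3, 3, 3, 3, 3, 3, 3, 3, 3, 3, 3, 3, 3, 3, 3, 3, 3, 3, 3, 3, 3, 3, 3, 3, 3, 3, 3, 3, 3, 3, 3, 3, 3, 3, 3, 3, 3, 3, 3, 3, 3, 3, 3, 3, 3, 3, 1].
With 83 cycles on 247 points, sign = (−1)^{247−83} = +1.
(159|247)_J = +1 (Zolotarev's lemma cross-check).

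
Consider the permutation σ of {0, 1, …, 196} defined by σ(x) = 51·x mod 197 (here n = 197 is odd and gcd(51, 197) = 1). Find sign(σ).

+1

Trace 142: π^k(142) = [142, 150, 164, 90, 59, 54, 193] for k=0..6.
Cycle type of π: 49×4 + 1; total 5 cycles.
197 − 5 = 192 transpositions; sign(π) = (−1)^192 = +1.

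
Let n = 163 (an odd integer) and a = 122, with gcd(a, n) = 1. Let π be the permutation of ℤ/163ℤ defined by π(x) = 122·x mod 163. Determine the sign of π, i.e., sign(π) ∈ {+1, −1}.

-1

Orbit of 127 under x↦122x: [127, 9, 120, 133, 89, 100, 138]… (length divides ord_163(122)).
π_122 has 2 disjoint cycles with lengths [162, 1] on {0,…,162}.
163 − 2 = 161 transpositions; sign(π) = (−1)^161 = -1.
The Jacobi symbol (122|163) = -1 (Zolotarev) agrees.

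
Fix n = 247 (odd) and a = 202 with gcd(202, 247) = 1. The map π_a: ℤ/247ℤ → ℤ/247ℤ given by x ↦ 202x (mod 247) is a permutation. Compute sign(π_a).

+1

Trace 121: π^k(121) = [121, 236, 1, 202, 49, 18, 178] for k=0..6.
π_202 has 23 disjoint cycles with lengths [12, 12, 12, 12, 12, 12, 12, 12, 12, 12, 12, 12, 12, 12, 12, 12, 12, 12, 12, 6, 6, 6, 1] on {0,…,246}.
With 23 cycles on 247 points, sign = (−1)^{247−23} = +1.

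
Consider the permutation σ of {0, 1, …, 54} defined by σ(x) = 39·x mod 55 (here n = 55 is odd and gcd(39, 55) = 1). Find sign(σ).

-1

Start at x=16: 16 → 19 → 26 → 24 → 1 → 39 → 36 → … (one orbit).
π_39 has 8 disjoint cycles with lengths [10, 10, 10, 10, 10, 2, 2, 1] on {0,…,54}.
sign(π) = (−1)^{n − #cycles} = (−1)^{55−8} = (−1)^47 = -1.
Check: (39/55) = -1 by Zolotarev.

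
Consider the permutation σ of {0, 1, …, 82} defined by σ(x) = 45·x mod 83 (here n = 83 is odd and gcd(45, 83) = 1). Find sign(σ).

Start at x=54: 54 → 23 → 39 → 12 → 42 → 64 → 58 → … (one orbit).
Decompose π into cycles: lengths [82, 1] (2 cycles, including the fixed point 0).
2 cycles on 83: each ℓ→(−1)^(ℓ−1), product (−1)^81 = -1.

-1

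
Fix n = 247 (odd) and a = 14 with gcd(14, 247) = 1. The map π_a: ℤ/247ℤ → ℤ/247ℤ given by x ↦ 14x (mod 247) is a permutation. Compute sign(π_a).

Orbit of 14 under x↦14x: [14, 196, 27, 131, 105, 235, 79]… (length divides ord_247(14)).
Cycle lengths of π_14 on ℤ/247ℤ: [18, 18, 18, 18, 18, 18, 18, 18, 18, 18, 18, 18, 18, 1, 1, 1, 1, 1, 1, 1, 1, 1, 1, 1, 1, 1]; 26 cycles in total.
sign(π) = (−1)^{n − #cycles} = (−1)^{247−26} = (−1)^221 = -1.

-1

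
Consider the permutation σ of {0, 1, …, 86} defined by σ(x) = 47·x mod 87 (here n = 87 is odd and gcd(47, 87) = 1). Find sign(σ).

+1

Trace 2: π^k(2) = [2, 7, 68, 64, 50, 1, 47] for k=0..6.
Decompose π into cycles: lengths [28, 28, 28, 2, 1] (5 cycles, including the fixed point 0).
Σ(ℓ_i−1) = 87−5 = 82; sign = (−1)^82 = +1.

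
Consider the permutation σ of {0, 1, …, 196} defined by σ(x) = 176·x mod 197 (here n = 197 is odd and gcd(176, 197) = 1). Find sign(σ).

Trace 101: π^k(101) = [101, 46, 19, 192, 105, 159, 10] for k=0..6.
Cycle type of π: 196 + 1; total 2 cycles.
n − c = 197 − 2 = 195; sign = (−1)^195 = -1.
(176|197)_J = -1 (Zolotarev's lemma cross-check).

-1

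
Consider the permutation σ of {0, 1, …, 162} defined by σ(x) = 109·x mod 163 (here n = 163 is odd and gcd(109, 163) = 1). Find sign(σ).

-1

Trace 135: π^k(135) = [135, 45, 15, 5, 56, 73, 133] for k=0..6.
Cycle lengths of π_109 on ℤ/163ℤ: [162, 1]; 2 cycles in total.
2 cycles on 163: each ℓ→(−1)^(ℓ−1), product (−1)^161 = -1.
Zolotarev: (109|163) = -1, matching the cycle-count sign.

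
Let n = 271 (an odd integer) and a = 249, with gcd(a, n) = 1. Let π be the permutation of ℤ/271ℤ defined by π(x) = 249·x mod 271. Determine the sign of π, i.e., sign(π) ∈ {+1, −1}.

Trace 225: π^k(225) = [225, 199, 229, 111, 268, 66, 174] for k=0..6.
Decompose π into cycles: lengths [270, 1] (2 cycles, including the fixed point 0).
Σ(ℓ_i−1) = 271−2 = 269; sign = (−1)^269 = -1.
Check: (249/271) = -1 by Zolotarev.

-1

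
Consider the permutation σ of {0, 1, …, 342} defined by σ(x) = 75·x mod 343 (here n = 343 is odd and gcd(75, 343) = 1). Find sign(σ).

Orbit of 289 under x↦75x: [289, 66, 148, 124, 39, 181, 198]… (length divides ord_343(75)).
The orbit structure of x ↦ 75x mod 343: 4 orbits of sizes [294, 42, 6, 1].
Σ(ℓ_i−1) = 343−4 = 339; sign = (−1)^339 = -1.

-1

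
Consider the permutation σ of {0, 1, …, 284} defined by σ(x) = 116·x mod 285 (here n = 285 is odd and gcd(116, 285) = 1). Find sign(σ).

+1

Orbit of 106 under x↦116x: [106, 41, 196, 221, 271, 86, 1]… (length divides ord_285(116)).
Cycle type of π: 18×15 + 2×5 + 1×5; total 25 cycles.
Σ(ℓ_i−1) = 285−25 = 260; sign = (−1)^260 = +1.
Via Zolotarev, sign(π_{116}) = (116|285) = +1.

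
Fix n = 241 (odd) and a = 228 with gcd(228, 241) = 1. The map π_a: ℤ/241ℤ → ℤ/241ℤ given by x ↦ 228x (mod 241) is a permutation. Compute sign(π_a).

-1

Start at x=125: 125 → 62 → 158 → 115 → 192 → 155 → 154 → … (one orbit).
π_228 has 2 disjoint cycles with lengths [240, 1] on {0,…,240}.
n − c = 241 − 2 = 239; sign = (−1)^239 = -1.
Via Zolotarev, sign(π_{228}) = (228|241) = -1.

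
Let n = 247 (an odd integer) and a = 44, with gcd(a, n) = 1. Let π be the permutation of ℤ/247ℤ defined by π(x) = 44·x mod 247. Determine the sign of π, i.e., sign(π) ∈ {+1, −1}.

Orbit of 77 under x↦44x: [77, 177, 131, 83, 194, 138, 144]… (length divides ord_247(44)).
Decompose π into cycles: lengths [36, 36, 36, 36, 36, 36, 9, 9, 4, 4, 4, 1] (12 cycles, including the fixed point 0).
sign(π) = (−1)^{n − #cycles} = (−1)^{247−12} = (−1)^235 = -1.

-1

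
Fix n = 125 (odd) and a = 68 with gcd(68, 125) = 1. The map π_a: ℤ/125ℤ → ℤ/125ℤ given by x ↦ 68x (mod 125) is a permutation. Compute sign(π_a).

Start at x=57: 57 → 1 → 68 → 124 → 57 (one orbit).
Decompose π into cycles: lengths [4, 4, 4, 4, 4, 4, 4, 4, 4, 4, 4, 4, 4, 4, 4, 4, 4, 4, 4, 4, 4, 4, 4, 4, 4, 4, 4, 4, 4, 4, 4, 1] (32 cycles, including the fixed point 0).
With 32 cycles on 125 points, sign = (−1)^{125−32} = -1.
(68|125)_J = -1 (Zolotarev's lemma cross-check).

-1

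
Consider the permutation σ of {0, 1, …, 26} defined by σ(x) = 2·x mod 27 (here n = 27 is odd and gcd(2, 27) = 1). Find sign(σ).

-1

Orbit of 2 under x↦2x: [2, 4, 8, 16, 5, 10, 20]… (length divides ord_27(2)).
Cycle lengths of π_2 on ℤ/27ℤ: [18, 6, 2, 1]; 4 cycles in total.
sign(π) = (−1)^{n − #cycles} = (−1)^{27−4} = (−1)^23 = -1.
(2|27)_J = -1 (Zolotarev's lemma cross-check).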